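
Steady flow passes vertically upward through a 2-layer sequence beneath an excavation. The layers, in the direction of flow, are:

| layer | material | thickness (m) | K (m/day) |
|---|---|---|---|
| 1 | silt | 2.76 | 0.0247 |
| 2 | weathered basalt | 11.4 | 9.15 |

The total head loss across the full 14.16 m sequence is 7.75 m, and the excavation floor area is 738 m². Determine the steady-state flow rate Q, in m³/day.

Flow is perpendicular to layering, so the layers act in series and the equivalent K is the thickness-weighted harmonic mean.
Total thickness L = 2.76 + 11.4 = 14.16 m.
Σ(b_i/K_i) = 2.76/0.0247 + 11.4/9.15 = 113.0 d.
K_eq = L / Σ(b_i/K_i) = 14.16 / 113.0 = 0.1253 m/day.
Q = K_eq · A · (Δh/L) = 0.1253 × 738 × (7.75/14.16) = 50.62 m³/day.

50.6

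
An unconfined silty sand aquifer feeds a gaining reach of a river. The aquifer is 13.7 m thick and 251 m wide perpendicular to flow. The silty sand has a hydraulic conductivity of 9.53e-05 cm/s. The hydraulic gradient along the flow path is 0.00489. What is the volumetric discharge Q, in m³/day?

Convert K: 9.53e-05 cm/s × 864 = 0.08234 m/day.
Cross-sectional area A = 251 × 13.7 = 3439 m².
Hydraulic gradient i = 0.00489.
Darcy's law: Q = K · A · i = 0.08234 × 3439 × 0.004890 = 1.385 m³/day.

1.38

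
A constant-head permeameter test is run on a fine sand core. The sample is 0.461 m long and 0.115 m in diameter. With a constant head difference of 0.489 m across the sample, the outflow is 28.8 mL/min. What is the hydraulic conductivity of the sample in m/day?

3.76

Cross-sectional area A = π·(d/2)² = π × (0.115/2)² = 0.01039 m².
Convert discharge: 28.8 mL/min = 4.800e-07 m³/s.
Darcy's law rearranged: K = Q·L / (A·Δh) = 4.800e-07 × 0.461 / (0.01039 × 0.489) = 4.357e-05 m/s = 3.764 m/day.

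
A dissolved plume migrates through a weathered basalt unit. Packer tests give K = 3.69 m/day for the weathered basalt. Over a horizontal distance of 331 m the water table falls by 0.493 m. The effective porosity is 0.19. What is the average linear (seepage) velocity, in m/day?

Hydraulic gradient i = Δh / L = 0.493 / 331 = 0.001489.
Darcy flux q = K · i = 3.690 × 0.001489 = 0.005496 m/day.
Seepage velocity v = q / n_e = 0.005496 / 0.19 = 0.02893 m/day.

0.0289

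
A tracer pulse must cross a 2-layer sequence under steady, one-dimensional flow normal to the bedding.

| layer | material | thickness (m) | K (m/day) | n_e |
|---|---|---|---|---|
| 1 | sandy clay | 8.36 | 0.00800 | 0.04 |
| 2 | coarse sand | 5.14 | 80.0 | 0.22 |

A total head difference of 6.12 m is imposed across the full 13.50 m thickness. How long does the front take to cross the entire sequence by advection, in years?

0.685

With flow normal to the layers, continuity requires the same specific discharge q through every layer.
Σ(b_i/K_i) = 8.36/0.00800 + 5.14/80.0 = 1045 d.
q = Δh / Σ(b_i/K_i) = 6.12 / 1045 = 0.005856 m/day.
In each layer the seepage velocity is v_i = q/n_i, so the layer transit time is t_i = b_i·n_i / q:
  layer 1 (sandy clay): t_1 = 8.36 × 0.04 / 0.005856 = 57.10 d
  layer 2 (coarse sand): t_2 = 5.14 × 0.22 / 0.005856 = 193.1 d
Total t = Σ t_i = 250.2 days = 0.6850 years.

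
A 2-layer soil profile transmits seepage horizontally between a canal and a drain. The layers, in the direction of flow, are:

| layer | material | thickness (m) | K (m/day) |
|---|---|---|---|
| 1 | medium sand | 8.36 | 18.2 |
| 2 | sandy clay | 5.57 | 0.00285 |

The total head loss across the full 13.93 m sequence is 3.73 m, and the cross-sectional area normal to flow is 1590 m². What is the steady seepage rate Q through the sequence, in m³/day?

Flow is perpendicular to layering, so the layers act in series and the equivalent K is the thickness-weighted harmonic mean.
Total thickness L = 8.36 + 5.57 = 13.93 m.
Σ(b_i/K_i) = 8.36/18.2 + 5.57/0.00285 = 1955 d.
K_eq = L / Σ(b_i/K_i) = 13.93 / 1955 = 0.007126 m/day.
Q = K_eq · A · (Δh/L) = 0.007126 × 1590 × (3.73/13.93) = 3.034 m³/day.

3.03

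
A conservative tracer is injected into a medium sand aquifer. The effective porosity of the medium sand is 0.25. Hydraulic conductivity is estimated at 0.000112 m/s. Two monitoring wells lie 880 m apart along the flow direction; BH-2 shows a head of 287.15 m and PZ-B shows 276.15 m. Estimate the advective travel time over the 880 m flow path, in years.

4.98

Convert K: 0.000112 m/s × 86400 = 9.677 m/day.
Hydraulic gradient i = (287.15 − 276.15) / 880 = 11 / 880 = 0.01250.
Darcy flux q = K · i = 9.677 × 0.01250 = 0.1210 m/day.
Seepage velocity v = q / n_e = 0.1210 / 0.25 = 0.4838 m/day.
Travel time t = L / v = 880 / 0.4838 = 1819 days = 4.980 years.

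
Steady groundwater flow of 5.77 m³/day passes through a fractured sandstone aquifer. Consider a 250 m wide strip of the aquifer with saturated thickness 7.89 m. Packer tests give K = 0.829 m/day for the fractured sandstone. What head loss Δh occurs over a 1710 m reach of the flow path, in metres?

Cross-sectional area A = 250 × 7.89 = 1972 m².
From Q = K·A·i, i = Q / (K·A) = 5.77 / (0.8290 × 1972) = 0.003529.
Head loss Δh = i · L = 0.003529 × 1710 = 6.034 m.

6.03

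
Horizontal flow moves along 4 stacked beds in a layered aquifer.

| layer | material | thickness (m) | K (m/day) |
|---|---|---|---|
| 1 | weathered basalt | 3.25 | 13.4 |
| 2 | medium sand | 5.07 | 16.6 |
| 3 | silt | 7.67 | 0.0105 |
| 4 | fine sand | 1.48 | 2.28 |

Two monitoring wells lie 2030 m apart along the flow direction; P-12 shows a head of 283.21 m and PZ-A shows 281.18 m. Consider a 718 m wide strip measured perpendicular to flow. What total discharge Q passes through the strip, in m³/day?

94.2

Flow is parallel to layering, so each bed carries its own Darcy discharge and the transmissivities add.
Σ(K_i·b_i) = 13.4×3.25 + 16.6×5.07 + 0.0105×7.67 + 2.28×1.48 = 131.2 m²/day.
Hydraulic gradient i = (283.21 − 281.18) / 2030 = 2.03 / 2030 = 0.001000.
Q = Σ(K_i·b_i) · W · i = 131.2 × 718 × 0.001000 = 94.18 m³/day.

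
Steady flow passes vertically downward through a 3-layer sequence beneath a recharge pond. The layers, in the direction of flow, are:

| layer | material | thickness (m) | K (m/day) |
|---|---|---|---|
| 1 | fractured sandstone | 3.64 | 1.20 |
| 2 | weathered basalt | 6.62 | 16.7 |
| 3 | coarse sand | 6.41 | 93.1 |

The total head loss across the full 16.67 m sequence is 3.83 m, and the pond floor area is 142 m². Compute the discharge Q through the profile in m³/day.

Flow is perpendicular to layering, so the layers act in series and the equivalent K is the thickness-weighted harmonic mean.
Total thickness L = 3.64 + 6.62 + 6.41 = 16.67 m.
Σ(b_i/K_i) = 3.64/1.20 + 6.62/16.7 + 6.41/93.1 = 3.499 d.
K_eq = L / Σ(b_i/K_i) = 16.67 / 3.499 = 4.765 m/day.
Q = K_eq · A · (Δh/L) = 4.765 × 142 × (3.83/16.67) = 155.5 m³/day.

155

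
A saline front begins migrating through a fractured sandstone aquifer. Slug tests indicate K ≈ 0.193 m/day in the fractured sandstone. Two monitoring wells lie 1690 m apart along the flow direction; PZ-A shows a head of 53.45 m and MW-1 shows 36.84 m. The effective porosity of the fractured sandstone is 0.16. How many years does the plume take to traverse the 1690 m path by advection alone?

Hydraulic gradient i = (53.45 − 36.84) / 1690 = 16.61 / 1690 = 0.009828.
Darcy flux q = K · i = 0.1930 × 0.009828 = 0.001897 m/day.
Seepage velocity v = q / n_e = 0.001897 / 0.16 = 0.01186 m/day.
Travel time t = L / v = 1690 / 0.01186 = 1.425e+05 days = 390.3 years.

390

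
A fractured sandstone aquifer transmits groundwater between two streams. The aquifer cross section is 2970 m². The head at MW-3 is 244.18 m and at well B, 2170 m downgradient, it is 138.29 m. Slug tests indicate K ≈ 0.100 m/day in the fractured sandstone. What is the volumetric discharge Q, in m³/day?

Hydraulic gradient i = (244.18 − 138.29) / 2170 = 105.89 / 2170 = 0.04880.
Darcy's law: Q = K · A · i = 0.1000 × 2970 × 0.04880 = 14.49 m³/day.

14.5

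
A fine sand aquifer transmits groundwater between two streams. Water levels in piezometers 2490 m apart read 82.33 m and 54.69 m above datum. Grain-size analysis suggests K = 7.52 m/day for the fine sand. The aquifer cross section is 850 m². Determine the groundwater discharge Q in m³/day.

Hydraulic gradient i = (82.33 − 54.69) / 2490 = 27.64 / 2490 = 0.01110.
Darcy's law: Q = K · A · i = 7.520 × 850.0 × 0.01110 = 70.95 m³/day.

71.0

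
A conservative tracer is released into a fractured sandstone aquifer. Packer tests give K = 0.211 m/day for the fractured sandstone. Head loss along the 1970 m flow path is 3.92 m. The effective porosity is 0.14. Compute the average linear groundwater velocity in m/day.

0.00300

Hydraulic gradient i = Δh / L = 3.92 / 1970 = 0.001990.
Darcy flux q = K · i = 0.2110 × 0.001990 = 0.0004199 m/day.
Seepage velocity v = q / n_e = 0.0004199 / 0.14 = 0.002999 m/day.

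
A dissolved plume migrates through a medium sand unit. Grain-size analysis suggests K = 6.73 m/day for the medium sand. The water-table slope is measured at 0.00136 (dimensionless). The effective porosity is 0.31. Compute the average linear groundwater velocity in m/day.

0.0295

Hydraulic gradient i = 0.00136.
Darcy flux q = K · i = 6.730 × 0.001360 = 0.009153 m/day.
Seepage velocity v = q / n_e = 0.009153 / 0.31 = 0.02953 m/day.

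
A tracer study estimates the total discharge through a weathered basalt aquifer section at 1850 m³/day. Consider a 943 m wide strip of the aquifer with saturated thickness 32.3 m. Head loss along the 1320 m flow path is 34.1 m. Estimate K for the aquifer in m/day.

Cross-sectional area A = 943 × 32.3 = 30459 m².
Hydraulic gradient i = Δh / L = 34.1 / 1320 = 0.02583.
From Q = K·A·i, K = Q / (A·i) = 1850 / (30459 × 0.02583) = 2.351 m/day.

2.35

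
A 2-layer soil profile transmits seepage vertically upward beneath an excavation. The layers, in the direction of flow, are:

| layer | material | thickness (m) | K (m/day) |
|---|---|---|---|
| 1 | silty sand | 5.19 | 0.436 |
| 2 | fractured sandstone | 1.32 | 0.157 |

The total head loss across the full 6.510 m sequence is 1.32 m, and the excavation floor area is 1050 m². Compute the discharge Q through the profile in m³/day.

Flow is perpendicular to layering, so the layers act in series and the equivalent K is the thickness-weighted harmonic mean.
Total thickness L = 5.19 + 1.32 = 6.510 m.
Σ(b_i/K_i) = 5.19/0.436 + 1.32/0.157 = 20.31 d.
K_eq = L / Σ(b_i/K_i) = 6.510 / 20.31 = 0.3205 m/day.
Q = K_eq · A · (Δh/L) = 0.3205 × 1050 × (1.32/6.510) = 68.24 m³/day.

68.2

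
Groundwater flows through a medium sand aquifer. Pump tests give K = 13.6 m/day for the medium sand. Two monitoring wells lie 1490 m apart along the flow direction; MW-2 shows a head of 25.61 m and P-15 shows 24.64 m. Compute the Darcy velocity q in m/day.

Hydraulic gradient i = (25.61 − 24.64) / 1490 = 0.97 / 1490 = 0.0006510.
Specific discharge q = K · i = 13.60 × 0.0006510 = 0.008854 m/day.

0.00885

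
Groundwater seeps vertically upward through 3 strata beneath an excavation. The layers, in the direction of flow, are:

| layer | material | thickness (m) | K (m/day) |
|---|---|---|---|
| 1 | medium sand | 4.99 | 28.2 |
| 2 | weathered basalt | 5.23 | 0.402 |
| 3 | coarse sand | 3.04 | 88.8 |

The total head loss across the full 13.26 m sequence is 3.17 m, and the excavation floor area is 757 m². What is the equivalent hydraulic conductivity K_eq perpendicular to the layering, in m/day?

Flow is perpendicular to layering, so the layers act in series and the equivalent K is the thickness-weighted harmonic mean.
Total thickness L = 4.99 + 5.23 + 3.04 = 13.26 m.
Σ(b_i/K_i) = 4.99/28.2 + 5.23/0.402 + 3.04/88.8 = 13.22 d.
K_eq = L / Σ(b_i/K_i) = 13.26 / 13.22 = 1.003 m/day.

1.00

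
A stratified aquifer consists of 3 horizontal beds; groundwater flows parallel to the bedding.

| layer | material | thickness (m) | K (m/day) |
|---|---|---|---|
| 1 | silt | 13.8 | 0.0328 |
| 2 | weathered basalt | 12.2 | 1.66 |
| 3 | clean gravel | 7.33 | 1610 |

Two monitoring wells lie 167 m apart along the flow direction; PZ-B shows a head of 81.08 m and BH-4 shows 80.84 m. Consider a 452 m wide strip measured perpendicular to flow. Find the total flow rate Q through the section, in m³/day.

7680

Flow is parallel to layering, so each bed carries its own Darcy discharge and the transmissivities add.
Σ(K_i·b_i) = 0.0328×13.8 + 1.66×12.2 + 1610×7.33 = 11822 m²/day.
Hydraulic gradient i = (81.08 − 80.84) / 167 = 0.24 / 167 = 0.001437.
Q = Σ(K_i·b_i) · W · i = 11822 × 452 × 0.001437 = 7679 m³/day.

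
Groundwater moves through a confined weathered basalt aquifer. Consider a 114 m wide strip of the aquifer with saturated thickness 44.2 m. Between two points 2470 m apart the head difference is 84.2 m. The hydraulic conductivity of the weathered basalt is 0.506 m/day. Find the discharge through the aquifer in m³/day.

Cross-sectional area A = 114 × 44.2 = 5039 m².
Hydraulic gradient i = Δh / L = 84.2 / 2470 = 0.03409.
Darcy's law: Q = K · A · i = 0.5060 × 5039 × 0.03409 = 86.91 m³/day.

86.9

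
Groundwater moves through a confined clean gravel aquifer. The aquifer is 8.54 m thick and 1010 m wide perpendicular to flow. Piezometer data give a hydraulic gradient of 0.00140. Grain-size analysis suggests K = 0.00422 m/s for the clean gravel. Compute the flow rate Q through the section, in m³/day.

Convert K: 0.00422 m/s × 86400 = 364.6 m/day.
Cross-sectional area A = 1010 × 8.54 = 8625 m².
Hydraulic gradient i = 0.00140.
Darcy's law: Q = K · A · i = 364.6 × 8625 × 0.001400 = 4403 m³/day.

4400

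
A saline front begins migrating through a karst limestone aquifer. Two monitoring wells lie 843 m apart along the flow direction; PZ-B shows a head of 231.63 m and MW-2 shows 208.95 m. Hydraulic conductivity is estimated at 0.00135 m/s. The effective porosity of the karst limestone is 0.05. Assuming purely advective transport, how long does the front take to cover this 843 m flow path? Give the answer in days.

Convert K: 0.00135 m/s × 86400 = 116.6 m/day.
Hydraulic gradient i = (231.63 − 208.95) / 843 = 22.68 / 843 = 0.02690.
Darcy flux q = K · i = 116.6 × 0.02690 = 3.138 m/day.
Seepage velocity v = q / n_e = 3.138 / 0.05 = 62.76 m/day.
Travel time t = L / v = 843 / 62.76 = 13.43 days.

13.4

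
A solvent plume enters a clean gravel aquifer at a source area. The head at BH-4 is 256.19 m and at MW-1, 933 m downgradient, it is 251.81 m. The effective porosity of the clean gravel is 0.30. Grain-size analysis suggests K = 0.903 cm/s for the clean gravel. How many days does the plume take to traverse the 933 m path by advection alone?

Convert K: 0.903 cm/s × 864 = 780.2 m/day.
Hydraulic gradient i = (256.19 − 251.81) / 933 = 4.38 / 933 = 0.004695.
Darcy flux q = K · i = 780.2 × 0.004695 = 3.663 m/day.
Seepage velocity v = q / n_e = 3.663 / 0.30 = 12.21 m/day.
Travel time t = L / v = 933 / 12.21 = 76.42 days.

76.4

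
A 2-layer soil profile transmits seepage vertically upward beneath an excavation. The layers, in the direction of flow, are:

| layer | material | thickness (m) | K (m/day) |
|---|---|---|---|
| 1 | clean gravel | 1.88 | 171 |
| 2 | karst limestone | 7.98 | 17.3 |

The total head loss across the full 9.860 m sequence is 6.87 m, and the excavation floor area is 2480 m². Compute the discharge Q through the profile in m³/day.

36100

Flow is perpendicular to layering, so the layers act in series and the equivalent K is the thickness-weighted harmonic mean.
Total thickness L = 1.88 + 7.98 = 9.860 m.
Σ(b_i/K_i) = 1.88/171 + 7.98/17.3 = 0.4723 d.
K_eq = L / Σ(b_i/K_i) = 9.860 / 0.4723 = 20.88 m/day.
Q = K_eq · A · (Δh/L) = 20.88 × 2480 × (6.87/9.860) = 36076 m³/day.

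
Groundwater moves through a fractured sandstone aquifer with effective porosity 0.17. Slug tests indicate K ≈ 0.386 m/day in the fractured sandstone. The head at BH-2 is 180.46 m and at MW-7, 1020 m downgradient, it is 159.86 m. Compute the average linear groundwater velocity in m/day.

Hydraulic gradient i = (180.46 − 159.86) / 1020 = 20.6 / 1020 = 0.02020.
Darcy flux q = K · i = 0.3860 × 0.02020 = 0.007796 m/day.
Seepage velocity v = q / n_e = 0.007796 / 0.17 = 0.04586 m/day.

0.0459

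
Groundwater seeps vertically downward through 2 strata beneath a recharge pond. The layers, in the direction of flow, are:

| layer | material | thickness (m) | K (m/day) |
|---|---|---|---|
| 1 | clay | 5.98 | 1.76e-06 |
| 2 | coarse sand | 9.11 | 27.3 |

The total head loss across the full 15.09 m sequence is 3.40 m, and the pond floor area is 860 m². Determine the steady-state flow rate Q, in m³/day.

Flow is perpendicular to layering, so the layers act in series and the equivalent K is the thickness-weighted harmonic mean.
Total thickness L = 5.98 + 9.11 = 15.09 m.
Σ(b_i/K_i) = 5.98/1.76e-06 + 9.11/27.3 = 3.398e+06 d.
K_eq = L / Σ(b_i/K_i) = 15.09 / 3.398e+06 = 4.441e-06 m/day.
Q = K_eq · A · (Δh/L) = 4.441e-06 × 860 × (3.40/15.09) = 0.0008606 m³/day.

0.000861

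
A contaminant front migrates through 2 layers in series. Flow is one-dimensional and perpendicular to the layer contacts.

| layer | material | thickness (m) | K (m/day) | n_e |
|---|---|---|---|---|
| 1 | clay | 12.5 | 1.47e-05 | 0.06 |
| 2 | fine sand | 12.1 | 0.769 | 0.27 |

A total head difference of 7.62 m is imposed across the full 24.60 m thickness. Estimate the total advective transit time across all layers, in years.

1230

With flow normal to the layers, continuity requires the same specific discharge q through every layer.
Σ(b_i/K_i) = 12.5/1.47e-05 + 12.1/0.769 = 8.504e+05 d.
q = Δh / Σ(b_i/K_i) = 7.62 / 8.504e+05 = 8.961e-06 m/day.
In each layer the seepage velocity is v_i = q/n_i, so the layer transit time is t_i = b_i·n_i / q:
  layer 1 (clay): t_1 = 12.5 × 0.06 / 8.961e-06 = 83696 d
  layer 2 (fine sand): t_2 = 12.1 × 0.27 / 8.961e-06 = 3.646e+05 d
Total t = Σ t_i = 4.483e+05 days = 1227 years.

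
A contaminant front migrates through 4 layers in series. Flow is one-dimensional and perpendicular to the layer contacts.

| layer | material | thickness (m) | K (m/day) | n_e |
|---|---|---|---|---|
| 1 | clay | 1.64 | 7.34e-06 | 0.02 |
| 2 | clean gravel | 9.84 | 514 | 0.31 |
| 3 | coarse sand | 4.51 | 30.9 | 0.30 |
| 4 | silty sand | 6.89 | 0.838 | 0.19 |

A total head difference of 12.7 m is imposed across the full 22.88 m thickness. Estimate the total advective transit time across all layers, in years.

With flow normal to the layers, continuity requires the same specific discharge q through every layer.
Σ(b_i/K_i) = 1.64/7.34e-06 + 9.84/514 + 4.51/30.9 + 6.89/0.838 = 2.234e+05 d.
q = Δh / Σ(b_i/K_i) = 12.7 / 2.234e+05 = 5.684e-05 m/day.
In each layer the seepage velocity is v_i = q/n_i, so the layer transit time is t_i = b_i·n_i / q:
  layer 1 (clay): t_1 = 1.64 × 0.02 / 5.684e-05 = 577.1 d
  layer 2 (clean gravel): t_2 = 9.84 × 0.31 / 5.684e-05 = 53668 d
  layer 3 (coarse sand): t_3 = 4.51 × 0.30 / 5.684e-05 = 23804 d
  layer 4 (silty sand): t_4 = 6.89 × 0.19 / 5.684e-05 = 23032 d
Total t = Σ t_i = 1.011e+05 days = 276.7 years.

277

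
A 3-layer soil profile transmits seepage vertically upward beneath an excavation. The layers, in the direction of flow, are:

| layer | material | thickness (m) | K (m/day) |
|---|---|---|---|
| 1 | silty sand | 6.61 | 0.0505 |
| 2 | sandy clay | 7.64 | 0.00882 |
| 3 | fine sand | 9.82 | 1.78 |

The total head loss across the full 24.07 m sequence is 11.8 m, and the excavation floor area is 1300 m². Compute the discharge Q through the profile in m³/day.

Flow is perpendicular to layering, so the layers act in series and the equivalent K is the thickness-weighted harmonic mean.
Total thickness L = 6.61 + 7.64 + 9.82 = 24.07 m.
Σ(b_i/K_i) = 6.61/0.0505 + 7.64/0.00882 + 9.82/1.78 = 1003 d.
K_eq = L / Σ(b_i/K_i) = 24.07 / 1003 = 0.02401 m/day.
Q = K_eq · A · (Δh/L) = 0.02401 × 1300 × (11.8/24.07) = 15.30 m³/day.

15.3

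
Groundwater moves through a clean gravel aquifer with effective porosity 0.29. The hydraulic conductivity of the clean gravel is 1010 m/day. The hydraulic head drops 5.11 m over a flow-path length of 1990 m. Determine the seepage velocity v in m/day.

8.94

Hydraulic gradient i = Δh / L = 5.11 / 1990 = 0.002568.
Darcy flux q = K · i = 1010 × 0.002568 = 2.594 m/day.
Seepage velocity v = q / n_e = 2.594 / 0.29 = 8.943 m/day.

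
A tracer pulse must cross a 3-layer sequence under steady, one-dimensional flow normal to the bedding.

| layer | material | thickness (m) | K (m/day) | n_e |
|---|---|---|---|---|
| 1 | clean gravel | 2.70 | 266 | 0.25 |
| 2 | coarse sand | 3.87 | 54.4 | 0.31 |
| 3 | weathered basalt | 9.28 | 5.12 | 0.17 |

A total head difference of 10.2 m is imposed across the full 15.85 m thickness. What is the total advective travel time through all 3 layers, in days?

0.641

With flow normal to the layers, continuity requires the same specific discharge q through every layer.
Σ(b_i/K_i) = 2.70/266 + 3.87/54.4 + 9.28/5.12 = 1.894 d.
q = Δh / Σ(b_i/K_i) = 10.2 / 1.894 = 5.386 m/day.
In each layer the seepage velocity is v_i = q/n_i, so the layer transit time is t_i = b_i·n_i / q:
  layer 1 (clean gravel): t_1 = 2.70 × 0.25 / 5.386 = 0.1253 d
  layer 2 (coarse sand): t_2 = 3.87 × 0.31 / 5.386 = 0.2227 d
  layer 3 (weathered basalt): t_3 = 9.28 × 0.17 / 5.386 = 0.2929 d
Total t = Σ t_i = 0.6410 days.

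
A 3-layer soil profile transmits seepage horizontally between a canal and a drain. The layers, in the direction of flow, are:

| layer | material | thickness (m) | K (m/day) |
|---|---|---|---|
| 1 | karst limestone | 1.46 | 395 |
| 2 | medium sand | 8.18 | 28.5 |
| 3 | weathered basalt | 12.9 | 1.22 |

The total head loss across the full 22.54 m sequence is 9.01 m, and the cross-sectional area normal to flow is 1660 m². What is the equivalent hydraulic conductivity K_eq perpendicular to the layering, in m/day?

2.07

Flow is perpendicular to layering, so the layers act in series and the equivalent K is the thickness-weighted harmonic mean.
Total thickness L = 1.46 + 8.18 + 12.9 = 22.54 m.
Σ(b_i/K_i) = 1.46/395 + 8.18/28.5 + 12.9/1.22 = 10.86 d.
K_eq = L / Σ(b_i/K_i) = 22.54 / 10.86 = 2.075 m/day.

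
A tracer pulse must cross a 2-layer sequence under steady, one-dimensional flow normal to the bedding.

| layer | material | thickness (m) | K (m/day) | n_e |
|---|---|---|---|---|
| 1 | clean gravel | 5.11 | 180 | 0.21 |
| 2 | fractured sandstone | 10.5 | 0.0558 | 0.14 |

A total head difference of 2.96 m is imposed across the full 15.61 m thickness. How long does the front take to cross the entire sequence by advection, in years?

With flow normal to the layers, continuity requires the same specific discharge q through every layer.
Σ(b_i/K_i) = 5.11/180 + 10.5/0.0558 = 188.2 d.
q = Δh / Σ(b_i/K_i) = 2.96 / 188.2 = 0.01573 m/day.
In each layer the seepage velocity is v_i = q/n_i, so the layer transit time is t_i = b_i·n_i / q:
  layer 1 (clean gravel): t_1 = 5.11 × 0.21 / 0.01573 = 68.23 d
  layer 2 (fractured sandstone): t_2 = 10.5 × 0.14 / 0.01573 = 93.46 d
Total t = Σ t_i = 161.7 days = 0.4427 years.

0.443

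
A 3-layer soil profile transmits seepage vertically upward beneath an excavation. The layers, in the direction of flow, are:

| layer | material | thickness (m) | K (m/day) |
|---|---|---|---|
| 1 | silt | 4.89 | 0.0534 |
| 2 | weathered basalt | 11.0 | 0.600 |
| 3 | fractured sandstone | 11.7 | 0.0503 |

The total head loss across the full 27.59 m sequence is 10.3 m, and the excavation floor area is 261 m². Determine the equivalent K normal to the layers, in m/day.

0.0806

Flow is perpendicular to layering, so the layers act in series and the equivalent K is the thickness-weighted harmonic mean.
Total thickness L = 4.89 + 11.0 + 11.7 = 27.59 m.
Σ(b_i/K_i) = 4.89/0.0534 + 11.0/0.600 + 11.7/0.0503 = 342.5 d.
K_eq = L / Σ(b_i/K_i) = 27.59 / 342.5 = 0.08055 m/day.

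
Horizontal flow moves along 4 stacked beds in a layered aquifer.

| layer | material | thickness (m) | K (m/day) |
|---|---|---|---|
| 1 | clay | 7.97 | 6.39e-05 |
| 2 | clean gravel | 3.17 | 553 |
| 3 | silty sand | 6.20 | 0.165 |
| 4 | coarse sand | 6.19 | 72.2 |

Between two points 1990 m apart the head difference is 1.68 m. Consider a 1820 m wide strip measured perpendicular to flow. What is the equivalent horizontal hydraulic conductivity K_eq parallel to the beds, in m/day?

93.5

Flow is parallel to layering, so each bed carries its own Darcy discharge and the transmissivities add.
Σ(K_i·b_i) = 6.39e-05×7.97 + 553×3.17 + 0.165×6.20 + 72.2×6.19 = 2201 m²/day.
Total thickness b = 23.53 m, so K_eq = Σ(K_i·b_i)/b = 93.54 m/day.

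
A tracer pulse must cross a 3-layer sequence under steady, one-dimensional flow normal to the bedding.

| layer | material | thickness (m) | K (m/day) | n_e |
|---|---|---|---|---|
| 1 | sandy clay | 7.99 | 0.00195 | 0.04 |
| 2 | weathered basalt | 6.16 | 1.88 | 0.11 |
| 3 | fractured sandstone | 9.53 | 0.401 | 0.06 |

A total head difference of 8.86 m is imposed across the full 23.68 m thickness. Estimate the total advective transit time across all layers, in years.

2.00

With flow normal to the layers, continuity requires the same specific discharge q through every layer.
Σ(b_i/K_i) = 7.99/0.00195 + 6.16/1.88 + 9.53/0.401 = 4124 d.
q = Δh / Σ(b_i/K_i) = 8.86 / 4124 = 0.002148 m/day.
In each layer the seepage velocity is v_i = q/n_i, so the layer transit time is t_i = b_i·n_i / q:
  layer 1 (sandy clay): t_1 = 7.99 × 0.04 / 0.002148 = 148.8 d
  layer 2 (weathered basalt): t_2 = 6.16 × 0.11 / 0.002148 = 315.4 d
  layer 3 (fractured sandstone): t_3 = 9.53 × 0.06 / 0.002148 = 266.2 d
Total t = Σ t_i = 730.4 days = 2.000 years.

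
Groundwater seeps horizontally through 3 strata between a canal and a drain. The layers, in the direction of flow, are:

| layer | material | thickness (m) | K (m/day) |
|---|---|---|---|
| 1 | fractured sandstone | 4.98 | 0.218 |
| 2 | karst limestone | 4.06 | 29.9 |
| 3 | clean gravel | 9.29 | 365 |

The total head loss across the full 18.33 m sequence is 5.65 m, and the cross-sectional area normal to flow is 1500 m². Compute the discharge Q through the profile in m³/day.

Flow is perpendicular to layering, so the layers act in series and the equivalent K is the thickness-weighted harmonic mean.
Total thickness L = 4.98 + 4.06 + 9.29 = 18.33 m.
Σ(b_i/K_i) = 4.98/0.218 + 4.06/29.9 + 9.29/365 = 23.01 d.
K_eq = L / Σ(b_i/K_i) = 18.33 / 23.01 = 0.7968 m/day.
Q = K_eq · A · (Δh/L) = 0.7968 × 1500 × (5.65/18.33) = 368.4 m³/day.

368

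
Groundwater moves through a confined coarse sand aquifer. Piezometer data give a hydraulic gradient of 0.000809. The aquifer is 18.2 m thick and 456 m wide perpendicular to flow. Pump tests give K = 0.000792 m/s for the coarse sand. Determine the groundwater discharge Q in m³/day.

459

Convert K: 0.000792 m/s × 86400 = 68.43 m/day.
Cross-sectional area A = 456 × 18.2 = 8299 m².
Hydraulic gradient i = 0.000809.
Darcy's law: Q = K · A · i = 68.43 × 8299 × 0.0008090 = 459.4 m³/day.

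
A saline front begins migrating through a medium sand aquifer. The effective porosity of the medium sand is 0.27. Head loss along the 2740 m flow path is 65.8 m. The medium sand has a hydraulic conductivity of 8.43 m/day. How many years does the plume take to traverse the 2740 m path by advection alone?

10.0

Hydraulic gradient i = Δh / L = 65.8 / 2740 = 0.02401.
Darcy flux q = K · i = 8.430 × 0.02401 = 0.2024 m/day.
Seepage velocity v = q / n_e = 0.2024 / 0.27 = 0.7498 m/day.
Travel time t = L / v = 2740 / 0.7498 = 3654 days = 10.01 years.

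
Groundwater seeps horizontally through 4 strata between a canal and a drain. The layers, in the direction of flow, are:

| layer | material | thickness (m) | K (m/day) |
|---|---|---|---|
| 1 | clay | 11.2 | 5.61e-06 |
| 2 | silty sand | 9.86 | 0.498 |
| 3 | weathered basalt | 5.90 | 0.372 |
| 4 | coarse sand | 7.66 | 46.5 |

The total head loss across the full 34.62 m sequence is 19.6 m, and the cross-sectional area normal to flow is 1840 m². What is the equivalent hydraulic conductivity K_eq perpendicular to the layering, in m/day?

1.73e-05

Flow is perpendicular to layering, so the layers act in series and the equivalent K is the thickness-weighted harmonic mean.
Total thickness L = 11.2 + 9.86 + 5.90 + 7.66 = 34.62 m.
Σ(b_i/K_i) = 11.2/5.61e-06 + 9.86/0.498 + 5.90/0.372 + 7.66/46.5 = 1.996e+06 d.
K_eq = L / Σ(b_i/K_i) = 34.62 / 1.996e+06 = 1.734e-05 m/day.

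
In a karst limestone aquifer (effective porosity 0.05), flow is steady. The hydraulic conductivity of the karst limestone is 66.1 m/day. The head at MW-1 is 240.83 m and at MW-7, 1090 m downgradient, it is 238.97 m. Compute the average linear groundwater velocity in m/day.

2.26

Hydraulic gradient i = (240.83 − 238.97) / 1090 = 1.86 / 1090 = 0.001706.
Darcy flux q = K · i = 66.10 × 0.001706 = 0.1128 m/day.
Seepage velocity v = q / n_e = 0.1128 / 0.05 = 2.256 m/day.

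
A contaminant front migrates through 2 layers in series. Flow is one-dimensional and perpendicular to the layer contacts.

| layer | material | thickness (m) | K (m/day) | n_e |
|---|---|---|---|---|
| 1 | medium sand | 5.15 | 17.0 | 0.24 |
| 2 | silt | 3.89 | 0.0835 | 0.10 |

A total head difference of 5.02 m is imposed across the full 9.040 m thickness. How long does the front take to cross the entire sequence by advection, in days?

With flow normal to the layers, continuity requires the same specific discharge q through every layer.
Σ(b_i/K_i) = 5.15/17.0 + 3.89/0.0835 = 46.89 d.
q = Δh / Σ(b_i/K_i) = 5.02 / 46.89 = 0.1071 m/day.
In each layer the seepage velocity is v_i = q/n_i, so the layer transit time is t_i = b_i·n_i / q:
  layer 1 (medium sand): t_1 = 5.15 × 0.24 / 0.1071 = 11.54 d
  layer 2 (silt): t_2 = 3.89 × 0.10 / 0.1071 = 3.633 d
Total t = Σ t_i = 15.18 days.

15.2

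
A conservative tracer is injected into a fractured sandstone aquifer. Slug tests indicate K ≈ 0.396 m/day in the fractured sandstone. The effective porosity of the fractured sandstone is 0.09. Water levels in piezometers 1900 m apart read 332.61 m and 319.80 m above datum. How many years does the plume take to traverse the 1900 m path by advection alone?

Hydraulic gradient i = (332.61 − 319.80) / 1900 = 12.81 / 1900 = 0.006742.
Darcy flux q = K · i = 0.3960 × 0.006742 = 0.002670 m/day.
Seepage velocity v = q / n_e = 0.002670 / 0.09 = 0.02967 m/day.
Travel time t = L / v = 1900 / 0.02967 = 64048 days = 175.4 years.

175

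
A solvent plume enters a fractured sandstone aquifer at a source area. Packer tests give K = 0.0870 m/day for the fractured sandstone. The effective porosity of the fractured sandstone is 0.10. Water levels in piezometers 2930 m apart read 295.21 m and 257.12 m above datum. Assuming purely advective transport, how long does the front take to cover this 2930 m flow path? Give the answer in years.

709

Hydraulic gradient i = (295.21 − 257.12) / 2930 = 38.09 / 2930 = 0.01300.
Darcy flux q = K · i = 0.08700 × 0.01300 = 0.001131 m/day.
Seepage velocity v = q / n_e = 0.001131 / 0.10 = 0.01131 m/day.
Travel time t = L / v = 2930 / 0.01131 = 2.591e+05 days = 709.3 years.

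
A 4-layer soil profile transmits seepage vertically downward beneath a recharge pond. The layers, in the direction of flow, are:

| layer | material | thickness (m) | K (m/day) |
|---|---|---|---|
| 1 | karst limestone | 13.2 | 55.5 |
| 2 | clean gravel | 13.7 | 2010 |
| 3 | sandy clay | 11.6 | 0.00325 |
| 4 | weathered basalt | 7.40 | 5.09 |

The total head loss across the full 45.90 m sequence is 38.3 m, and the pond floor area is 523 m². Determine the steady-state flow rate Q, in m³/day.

Flow is perpendicular to layering, so the layers act in series and the equivalent K is the thickness-weighted harmonic mean.
Total thickness L = 13.2 + 13.7 + 11.6 + 7.40 = 45.90 m.
Σ(b_i/K_i) = 13.2/55.5 + 13.7/2010 + 11.6/0.00325 + 7.40/5.09 = 3571 d.
K_eq = L / Σ(b_i/K_i) = 45.90 / 3571 = 0.01285 m/day.
Q = K_eq · A · (Δh/L) = 0.01285 × 523 × (38.3/45.90) = 5.609 m³/day.

5.61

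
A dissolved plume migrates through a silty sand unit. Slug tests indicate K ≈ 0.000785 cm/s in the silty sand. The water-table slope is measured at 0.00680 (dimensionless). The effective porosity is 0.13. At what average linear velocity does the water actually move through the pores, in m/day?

0.0355

Convert K: 0.000785 cm/s × 864 = 0.6782 m/day.
Hydraulic gradient i = 0.00680.
Darcy flux q = K · i = 0.6782 × 0.006800 = 0.004612 m/day.
Seepage velocity v = q / n_e = 0.004612 / 0.13 = 0.03548 m/day.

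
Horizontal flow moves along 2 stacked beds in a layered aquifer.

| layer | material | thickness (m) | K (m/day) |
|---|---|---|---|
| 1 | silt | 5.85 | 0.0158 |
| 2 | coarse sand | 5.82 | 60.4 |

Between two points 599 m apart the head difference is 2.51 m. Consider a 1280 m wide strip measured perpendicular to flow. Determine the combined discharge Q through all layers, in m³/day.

Flow is parallel to layering, so each bed carries its own Darcy discharge and the transmissivities add.
Σ(K_i·b_i) = 0.0158×5.85 + 60.4×5.82 = 351.6 m²/day.
Hydraulic gradient i = Δh / L = 2.51 / 599 = 0.004190.
Q = Σ(K_i·b_i) · W · i = 351.6 × 1280 × 0.004190 = 1886 m³/day.

1890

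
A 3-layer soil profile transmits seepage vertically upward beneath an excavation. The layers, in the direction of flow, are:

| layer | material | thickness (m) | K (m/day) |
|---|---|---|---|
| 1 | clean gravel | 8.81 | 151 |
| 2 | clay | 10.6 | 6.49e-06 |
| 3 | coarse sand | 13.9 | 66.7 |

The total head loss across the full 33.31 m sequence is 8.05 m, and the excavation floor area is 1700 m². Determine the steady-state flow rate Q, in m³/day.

0.00838

Flow is perpendicular to layering, so the layers act in series and the equivalent K is the thickness-weighted harmonic mean.
Total thickness L = 8.81 + 10.6 + 13.9 = 33.31 m.
Σ(b_i/K_i) = 8.81/151 + 10.6/6.49e-06 + 13.9/66.7 = 1.633e+06 d.
K_eq = L / Σ(b_i/K_i) = 33.31 / 1.633e+06 = 2.039e-05 m/day.
Q = K_eq · A · (Δh/L) = 2.039e-05 × 1700 × (8.05/33.31) = 0.008379 m³/day.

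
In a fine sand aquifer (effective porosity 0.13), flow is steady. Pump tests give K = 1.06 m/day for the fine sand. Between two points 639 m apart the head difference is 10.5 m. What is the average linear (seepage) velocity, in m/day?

0.134

Hydraulic gradient i = Δh / L = 10.5 / 639 = 0.01643.
Darcy flux q = K · i = 1.060 × 0.01643 = 0.01742 m/day.
Seepage velocity v = q / n_e = 0.01742 / 0.13 = 0.1340 m/day.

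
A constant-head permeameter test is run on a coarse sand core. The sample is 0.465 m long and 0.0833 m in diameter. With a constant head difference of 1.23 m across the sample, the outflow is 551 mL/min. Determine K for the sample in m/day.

Cross-sectional area A = π·(d/2)² = π × (0.0833/2)² = 0.005450 m².
Convert discharge: 551 mL/min = 9.183e-06 m³/s.
Darcy's law rearranged: K = Q·L / (A·Δh) = 9.183e-06 × 0.465 / (0.005450 × 1.23) = 0.0006370 m/s = 55.04 m/day.

55.0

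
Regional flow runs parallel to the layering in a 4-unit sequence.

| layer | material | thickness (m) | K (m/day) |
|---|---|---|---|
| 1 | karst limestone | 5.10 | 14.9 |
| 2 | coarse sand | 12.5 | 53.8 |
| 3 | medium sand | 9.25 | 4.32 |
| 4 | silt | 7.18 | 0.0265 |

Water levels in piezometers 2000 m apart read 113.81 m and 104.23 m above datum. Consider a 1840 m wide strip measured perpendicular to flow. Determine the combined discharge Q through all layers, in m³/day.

Flow is parallel to layering, so each bed carries its own Darcy discharge and the transmissivities add.
Σ(K_i·b_i) = 14.9×5.10 + 53.8×12.5 + 4.32×9.25 + 0.0265×7.18 = 788.6 m²/day.
Hydraulic gradient i = (113.81 − 104.23) / 2000 = 9.58 / 2000 = 0.004790.
Q = Σ(K_i·b_i) · W · i = 788.6 × 1840 × 0.004790 = 6951 m³/day.

6950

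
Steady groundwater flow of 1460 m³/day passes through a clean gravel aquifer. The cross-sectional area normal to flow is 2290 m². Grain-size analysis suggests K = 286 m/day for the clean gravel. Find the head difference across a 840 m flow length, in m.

From Q = K·A·i, i = Q / (K·A) = 1460 / (286.0 × 2290) = 0.002229.
Head loss Δh = i · L = 0.002229 × 840 = 1.873 m.

1.87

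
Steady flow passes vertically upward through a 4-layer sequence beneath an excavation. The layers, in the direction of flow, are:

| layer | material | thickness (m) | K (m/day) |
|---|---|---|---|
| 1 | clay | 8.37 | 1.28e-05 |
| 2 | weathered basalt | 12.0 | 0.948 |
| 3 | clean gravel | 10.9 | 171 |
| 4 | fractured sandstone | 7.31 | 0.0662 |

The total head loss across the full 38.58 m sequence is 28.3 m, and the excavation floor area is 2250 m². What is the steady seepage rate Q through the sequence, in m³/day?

Flow is perpendicular to layering, so the layers act in series and the equivalent K is the thickness-weighted harmonic mean.
Total thickness L = 8.37 + 12.0 + 10.9 + 7.31 = 38.58 m.
Σ(b_i/K_i) = 8.37/1.28e-05 + 12.0/0.948 + 10.9/171 + 7.31/0.0662 = 6.540e+05 d.
K_eq = L / Σ(b_i/K_i) = 38.58 / 6.540e+05 = 5.899e-05 m/day.
Q = K_eq · A · (Δh/L) = 5.899e-05 × 2250 × (28.3/38.58) = 0.09736 m³/day.

0.0974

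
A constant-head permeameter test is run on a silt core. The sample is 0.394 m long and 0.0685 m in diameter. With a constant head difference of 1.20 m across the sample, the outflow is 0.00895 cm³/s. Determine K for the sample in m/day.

0.0689

Cross-sectional area A = π·(d/2)² = π × (0.0685/2)² = 0.003685 m².
Convert discharge: 0.00895 cm³/s = 8.950e-09 m³/s.
Darcy's law rearranged: K = Q·L / (A·Δh) = 8.950e-09 × 0.394 / (0.003685 × 1.20) = 7.974e-07 m/s = 0.06889 m/day.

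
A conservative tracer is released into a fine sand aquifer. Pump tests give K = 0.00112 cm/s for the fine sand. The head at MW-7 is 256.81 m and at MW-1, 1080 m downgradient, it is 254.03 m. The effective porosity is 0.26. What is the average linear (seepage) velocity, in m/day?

Convert K: 0.00112 cm/s × 864 = 0.9677 m/day.
Hydraulic gradient i = (256.81 − 254.03) / 1080 = 2.78 / 1080 = 0.002574.
Darcy flux q = K · i = 0.9677 × 0.002574 = 0.002491 m/day.
Seepage velocity v = q / n_e = 0.002491 / 0.26 = 0.009580 m/day.

0.00958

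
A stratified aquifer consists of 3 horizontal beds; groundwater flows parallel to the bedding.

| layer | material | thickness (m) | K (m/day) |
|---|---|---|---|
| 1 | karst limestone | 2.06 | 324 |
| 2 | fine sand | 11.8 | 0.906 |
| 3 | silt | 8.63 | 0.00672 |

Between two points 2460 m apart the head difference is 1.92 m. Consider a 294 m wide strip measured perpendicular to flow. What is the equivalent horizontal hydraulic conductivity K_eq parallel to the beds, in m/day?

30.2

Flow is parallel to layering, so each bed carries its own Darcy discharge and the transmissivities add.
Σ(K_i·b_i) = 324×2.06 + 0.906×11.8 + 0.00672×8.63 = 678.2 m²/day.
Total thickness b = 22.49 m, so K_eq = Σ(K_i·b_i)/b = 30.16 m/day.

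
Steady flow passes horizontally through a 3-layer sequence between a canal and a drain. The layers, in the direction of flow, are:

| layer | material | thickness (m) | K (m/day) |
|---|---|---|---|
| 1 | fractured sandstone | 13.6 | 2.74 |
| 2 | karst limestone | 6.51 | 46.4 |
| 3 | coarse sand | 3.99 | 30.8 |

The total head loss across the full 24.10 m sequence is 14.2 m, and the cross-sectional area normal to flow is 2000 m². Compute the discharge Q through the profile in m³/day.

5430

Flow is perpendicular to layering, so the layers act in series and the equivalent K is the thickness-weighted harmonic mean.
Total thickness L = 13.6 + 6.51 + 3.99 = 24.10 m.
Σ(b_i/K_i) = 13.6/2.74 + 6.51/46.4 + 3.99/30.8 = 5.233 d.
K_eq = L / Σ(b_i/K_i) = 24.10 / 5.233 = 4.605 m/day.
Q = K_eq · A · (Δh/L) = 4.605 × 2000 × (14.2/24.10) = 5427 m³/day.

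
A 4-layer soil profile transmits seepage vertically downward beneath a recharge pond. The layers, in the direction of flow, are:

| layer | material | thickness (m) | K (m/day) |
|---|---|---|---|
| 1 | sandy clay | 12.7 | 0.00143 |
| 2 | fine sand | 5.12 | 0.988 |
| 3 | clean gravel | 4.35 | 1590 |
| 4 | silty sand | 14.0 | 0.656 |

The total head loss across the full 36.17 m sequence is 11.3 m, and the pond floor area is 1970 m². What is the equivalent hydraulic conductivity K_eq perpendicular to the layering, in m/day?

0.00406

Flow is perpendicular to layering, so the layers act in series and the equivalent K is the thickness-weighted harmonic mean.
Total thickness L = 12.7 + 5.12 + 4.35 + 14.0 = 36.17 m.
Σ(b_i/K_i) = 12.7/0.00143 + 5.12/0.988 + 4.35/1590 + 14.0/0.656 = 8908 d.
K_eq = L / Σ(b_i/K_i) = 36.17 / 8908 = 0.004061 m/day.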